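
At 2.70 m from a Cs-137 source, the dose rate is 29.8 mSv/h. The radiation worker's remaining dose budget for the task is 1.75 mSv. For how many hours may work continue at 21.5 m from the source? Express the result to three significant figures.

Intensity scales as (d₁/d₂)², so rate at 21.5 m:
29.8 × (2.70/21.5)² = 29.8 × 0.01577 = 0.4699 mSv/h.
Stay time = 1.75 mSv ÷ 0.4699 mSv/h = 3.724 h.

3.72 h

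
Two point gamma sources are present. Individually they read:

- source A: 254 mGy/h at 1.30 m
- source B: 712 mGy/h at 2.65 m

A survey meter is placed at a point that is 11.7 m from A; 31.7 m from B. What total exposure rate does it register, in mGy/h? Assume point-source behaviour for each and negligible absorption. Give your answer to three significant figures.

Each source contributes Iᵢ·(dᵢ/rᵢ)²; contributions add.
A: 254 × (1.30/11.7)² = 3.136 mGy/h
B: 712 × (2.65/31.7)² = 4.976 mGy/h
Total = 3.136 + 4.976 = 8.112 mGy/h.

8.11 mGy/h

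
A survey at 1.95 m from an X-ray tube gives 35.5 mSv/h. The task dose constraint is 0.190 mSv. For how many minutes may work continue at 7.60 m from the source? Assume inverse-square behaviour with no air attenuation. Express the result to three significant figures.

Using I₁d₁² = I₂d₂², rate at 7.60 m:
(1.95/7.60)² = 0.06583, so 35.5 × 0.06583 = 2.337 mSv/h.
Stay time = 0.190 mSv ÷ 2.337 mSv/h = 0.08130 h = 4.878 min.

4.88 min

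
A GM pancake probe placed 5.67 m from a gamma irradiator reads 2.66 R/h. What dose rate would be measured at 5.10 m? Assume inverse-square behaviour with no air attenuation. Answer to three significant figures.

3.29 R/h

By the inverse-square law, scaling from 5.67 m to 5.10 m:
(5.67/5.10)² = 1.236, so 2.66 × 1.236 = 3.288 R/h.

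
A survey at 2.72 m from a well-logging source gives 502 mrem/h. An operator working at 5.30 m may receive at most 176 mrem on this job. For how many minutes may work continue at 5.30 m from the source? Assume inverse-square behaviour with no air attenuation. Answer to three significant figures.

79.9 min

Using I₁d₁² = I₂d₂², rate at 5.30 m:
502 × (2.72/5.30)² = 502 × 0.2634 = 132.2 mrem/h.
Stay time = 176 mrem ÷ 132.2 mrem/h = 1.331 h = 79.86 min.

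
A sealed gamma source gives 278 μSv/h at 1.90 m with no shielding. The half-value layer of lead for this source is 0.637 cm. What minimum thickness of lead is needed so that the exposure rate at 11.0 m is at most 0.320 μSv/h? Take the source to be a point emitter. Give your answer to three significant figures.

2.99 cm

At 11.0 m, distance alone gives 278 × (1.90/11.0)² = 278 × 0.02983 = 8.293 μSv/h.
Further attenuation needed: 8.293/0.320 = 25.92.
n = log₂(25.92) = 4.696 half-value layers.
Thickness = 4.696 × 0.637 cm = 2.991 cm.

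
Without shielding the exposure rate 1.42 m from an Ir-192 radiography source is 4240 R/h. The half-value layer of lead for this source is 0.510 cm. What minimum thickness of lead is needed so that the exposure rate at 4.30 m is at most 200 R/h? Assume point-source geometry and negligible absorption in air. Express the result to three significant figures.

0.617 cm

At 4.30 m, distance alone gives 4240 × (1.42/4.30)² = 4240 × 0.1091 = 462.6 R/h.
Further attenuation needed: 462.6/200 = 2.313.
n = log₂(2.313) = 1.210 half-value layers.
Thickness = 1.210 × 0.510 cm = 0.6171 cm.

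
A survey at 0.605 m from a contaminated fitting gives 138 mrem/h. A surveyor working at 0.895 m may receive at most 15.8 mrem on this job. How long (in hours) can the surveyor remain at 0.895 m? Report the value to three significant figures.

Intensity scales as (d₁/d₂)², so rate at 0.895 m:
138 × (0.605/0.895)² = 138 × 0.4569 = 63.05 mrem/h.
Stay time = 15.8 mrem ÷ 63.05 mrem/h = 0.2506 h.

0.251 h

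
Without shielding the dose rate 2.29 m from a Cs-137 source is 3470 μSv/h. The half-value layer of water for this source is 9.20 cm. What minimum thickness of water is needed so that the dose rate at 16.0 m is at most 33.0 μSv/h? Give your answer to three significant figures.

At 16.0 m, distance alone gives (2.29/16.0)² = 0.02048, so 3470 × 0.02048 = 71.07 μSv/h.
Further attenuation needed: 71.07/33.0 = 2.154.
n = log₂(2.154) = 1.107 half-value layers.
Thickness = 1.107 × 9.20 cm = 10.18 cm.

10.2 cm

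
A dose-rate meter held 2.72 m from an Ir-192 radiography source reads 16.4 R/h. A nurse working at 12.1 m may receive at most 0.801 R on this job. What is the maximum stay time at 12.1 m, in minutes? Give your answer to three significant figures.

58.0 min

Intensity scales as (d₁/d₂)², so rate at 12.1 m:
(2.72/12.1)² = 0.05053, so 16.4 × 0.05053 = 0.8287 R/h.
Stay time = 0.801 R ÷ 0.8287 R/h = 0.9666 h = 58.00 min.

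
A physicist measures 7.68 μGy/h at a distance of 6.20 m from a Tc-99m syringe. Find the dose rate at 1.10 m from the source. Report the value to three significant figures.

244 μGy/h

By the inverse-square law, the rate at 1.10 m is
(6.20/1.10)² = 31.77, so 7.68 × 31.77 = 244.0 μGy/h.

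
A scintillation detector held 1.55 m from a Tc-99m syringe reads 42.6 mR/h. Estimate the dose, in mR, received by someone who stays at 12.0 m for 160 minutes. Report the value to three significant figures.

By the inverse-square law, rate at 12.0 m:
42.6 × (1.55/12.0)² = 42.6 × 0.01668 = 0.7106 mR/h.
Dose = rate × time = 0.7106 mR/h × 2.667 h = 1.895 mR.

1.90 mR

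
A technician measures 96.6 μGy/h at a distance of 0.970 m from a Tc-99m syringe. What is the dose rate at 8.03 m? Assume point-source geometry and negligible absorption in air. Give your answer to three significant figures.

Applying the 1/r² law, the rate at 8.03 m is
(0.970/8.03)² = 0.01459, so 96.6 × 0.01459 = 1.409 μGy/h.

1.41 μGy/h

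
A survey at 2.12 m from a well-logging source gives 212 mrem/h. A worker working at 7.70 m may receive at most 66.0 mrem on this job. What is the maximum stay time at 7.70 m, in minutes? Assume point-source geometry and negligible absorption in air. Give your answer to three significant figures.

246 min

Since intensity falls as 1/r², rate at 7.70 m:
(2.12/7.70)² = 0.07580, so 212 × 0.07580 = 16.07 mrem/h.
Stay time = 66.0 mrem ÷ 16.07 mrem/h = 4.107 h = 246.4 min.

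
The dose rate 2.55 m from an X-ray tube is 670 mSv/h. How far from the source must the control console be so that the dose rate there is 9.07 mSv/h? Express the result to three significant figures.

Since intensity falls as 1/r², d₂ = d₁·√(I₁/I₂).
I₁/I₂ = 670/9.07 = 73.87, so d₂ = 2.55 × √73.87 = 21.92 m.

21.9 m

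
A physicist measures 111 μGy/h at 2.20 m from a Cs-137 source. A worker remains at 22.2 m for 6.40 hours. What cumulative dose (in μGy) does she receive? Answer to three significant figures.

By the inverse-square law, rate at 22.2 m:
(2.20/22.2)² = 0.009821, so 111 × 0.009821 = 1.090 μGy/h.
Dose = rate × time = 1.090 μGy/h × 6.400 h = 6.976 μGy.

6.98 μGy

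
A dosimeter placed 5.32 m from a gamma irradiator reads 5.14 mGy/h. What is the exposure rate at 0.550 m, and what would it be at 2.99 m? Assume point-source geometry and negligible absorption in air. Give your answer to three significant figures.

481 mGy/h; 16.3 mGy/h

Intensity scales as (d₁/d₂)², so
At 0.550 m: 5.14 × (5.32/0.550)² = 5.14 × 93.56 = 480.9 mGy/h
At 2.99 m: (0.550/2.99)² = 0.03384, so 480.9 × 0.03384 = 16.27 mGy/h.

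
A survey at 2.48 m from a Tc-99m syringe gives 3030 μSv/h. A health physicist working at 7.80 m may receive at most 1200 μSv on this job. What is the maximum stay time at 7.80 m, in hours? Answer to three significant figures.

Using I₁d₁² = I₂d₂², rate at 7.80 m:
3030 × (2.48/7.80)² = 3030 × 0.1011 = 306.3 μSv/h.
Stay time = 1200 μSv ÷ 306.3 μSv/h = 3.918 h.

3.92 h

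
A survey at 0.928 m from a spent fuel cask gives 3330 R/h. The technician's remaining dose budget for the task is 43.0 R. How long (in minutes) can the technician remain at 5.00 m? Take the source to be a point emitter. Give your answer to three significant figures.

22.5 min

Intensity scales as (d₁/d₂)², so rate at 5.00 m:
3330 × (0.928/5.00)² = 3330 × 0.03445 = 114.7 R/h.
Stay time = 43.0 R ÷ 114.7 R/h = 0.3749 h = 22.49 min.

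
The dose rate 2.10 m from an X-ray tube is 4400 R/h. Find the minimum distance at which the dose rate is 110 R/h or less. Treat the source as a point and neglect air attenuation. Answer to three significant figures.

Applying the 1/r² law, d₂ = d₁·√(I₁/I₂).
I₁/I₂ = 4400/110 = 40.00, so d₂ = 2.10 × √40.00 = 13.28 m.

13.3 m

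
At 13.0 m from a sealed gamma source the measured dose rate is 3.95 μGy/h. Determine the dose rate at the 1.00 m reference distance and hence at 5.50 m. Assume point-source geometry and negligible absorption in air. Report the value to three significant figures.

668 μGy/h; 22.1 μGy/h

Intensity scales as (d₁/d₂)², so
At 1.00 m: (13.0/1.00)² = 169.0, so 3.95 × 169.0 = 667.6 μGy/h
At 5.50 m: 667.6 × (1.00/5.50)² = 667.6 × 0.03306 = 22.07 μGy/h.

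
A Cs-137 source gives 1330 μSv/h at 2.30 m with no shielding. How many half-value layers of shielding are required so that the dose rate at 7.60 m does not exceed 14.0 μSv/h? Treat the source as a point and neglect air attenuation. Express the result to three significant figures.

At 7.60 m, distance alone gives 1330 × (2.30/7.60)² = 1330 × 0.09159 = 121.8 μSv/h.
Further attenuation needed: 121.8/14.0 = 8.700.
n = log₂(8.700) = 3.121 half-value layers.

3.12 half-value layers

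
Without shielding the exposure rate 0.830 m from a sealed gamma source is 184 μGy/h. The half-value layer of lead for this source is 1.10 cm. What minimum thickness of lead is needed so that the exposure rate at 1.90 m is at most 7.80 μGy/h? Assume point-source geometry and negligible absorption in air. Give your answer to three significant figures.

2.39 cm

At 1.90 m, distance alone gives 184 × (0.830/1.90)² = 184 × 0.1908 = 35.11 μGy/h.
Further attenuation needed: 35.11/7.80 = 4.501.
n = log₂(4.501) = 2.170 half-value layers.
Thickness = 2.170 × 1.10 cm = 2.387 cm.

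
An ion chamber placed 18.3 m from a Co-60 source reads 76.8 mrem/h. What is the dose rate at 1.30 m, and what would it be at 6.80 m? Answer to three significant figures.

15200 mrem/h; 556 mrem/h

Using I₁d₁² = I₂d₂²,
At 1.30 m: (18.3/1.30)² = 198.2, so 76.8 × 198.2 = 15220 mrem/h
At 6.80 m: (1.30/6.80)² = 0.03655, so 15220 × 0.03655 = 556.3 mrem/h.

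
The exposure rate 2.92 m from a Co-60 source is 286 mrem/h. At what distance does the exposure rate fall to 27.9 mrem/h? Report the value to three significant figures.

By the inverse-square law, d₂ = d₁·√(I₁/I₂).
I₁/I₂ = 286/27.9 = 10.25, so d₂ = 2.92 × √10.25 = 9.349 m.

9.35 m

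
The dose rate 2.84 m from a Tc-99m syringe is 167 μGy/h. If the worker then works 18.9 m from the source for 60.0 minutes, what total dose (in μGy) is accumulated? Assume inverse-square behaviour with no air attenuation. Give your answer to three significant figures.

3.77 μGy

Using I₁d₁² = I₂d₂², rate at 18.9 m:
167 × (2.84/18.9)² = 167 × 0.02258 = 3.771 μGy/h.
Dose = rate × time = 3.771 μGy/h × 1.000 h = 3.771 μGy.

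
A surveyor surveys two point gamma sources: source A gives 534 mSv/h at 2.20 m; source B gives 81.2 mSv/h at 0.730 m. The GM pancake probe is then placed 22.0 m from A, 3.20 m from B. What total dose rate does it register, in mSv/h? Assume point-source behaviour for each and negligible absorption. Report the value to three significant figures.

9.57 mSv/h

Each source contributes Iᵢ·(dᵢ/rᵢ)²; contributions add.
A: 534 × (2.20/22.0)² = 5.340 mSv/h
B: 81.2 × (0.730/3.20)² = 4.226 mSv/h
Total = 5.340 + 4.226 = 9.566 mSv/h.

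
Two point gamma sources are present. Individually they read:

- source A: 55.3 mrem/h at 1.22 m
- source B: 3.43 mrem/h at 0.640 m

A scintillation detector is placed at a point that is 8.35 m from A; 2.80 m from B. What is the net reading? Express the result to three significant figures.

Each source contributes Iᵢ·(dᵢ/rᵢ)²; contributions add.
A: 55.3 × (1.22/8.35)² = 1.181 mrem/h
B: 3.43 × (0.640/2.80)² = 0.1792 mrem/h
Total = 1.181 + 0.1792 = 1.360 mrem/h.

1.36 mrem/h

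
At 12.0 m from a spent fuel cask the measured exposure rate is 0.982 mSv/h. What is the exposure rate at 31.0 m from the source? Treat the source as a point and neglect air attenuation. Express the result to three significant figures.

0.147 mSv/h

Applying the 1/r² law, scaling from 12.0 m to 31.0 m:
(12.0/31.0)² = 0.1498, so 0.982 × 0.1498 = 0.1471 mSv/h.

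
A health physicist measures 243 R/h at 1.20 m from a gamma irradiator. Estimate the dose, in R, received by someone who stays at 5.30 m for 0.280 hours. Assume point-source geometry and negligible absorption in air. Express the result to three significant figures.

3.49 R

Intensity scales as (d₁/d₂)², so rate at 5.30 m:
(1.20/5.30)² = 0.05126, so 243 × 0.05126 = 12.46 R/h.
Dose = rate × time = 12.46 R/h × 0.2800 h = 3.489 R.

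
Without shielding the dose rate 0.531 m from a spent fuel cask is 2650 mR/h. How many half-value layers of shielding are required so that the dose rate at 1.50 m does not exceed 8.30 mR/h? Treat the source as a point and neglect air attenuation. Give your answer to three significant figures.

At 1.50 m, distance alone gives 2650 × (0.531/1.50)² = 2650 × 0.1253 = 332.0 mR/h.
Further attenuation needed: 332.0/8.30 = 40.00.
n = log₂(40.00) = 5.322 half-value layers.

5.32 half-value layers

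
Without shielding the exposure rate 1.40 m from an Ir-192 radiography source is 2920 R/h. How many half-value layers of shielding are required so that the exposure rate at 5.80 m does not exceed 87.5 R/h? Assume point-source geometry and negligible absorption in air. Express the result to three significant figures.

0.959 half-value layers

At 5.80 m, distance alone gives (1.40/5.80)² = 0.05826, so 2920 × 0.05826 = 170.1 R/h.
Further attenuation needed: 170.1/87.5 = 1.944.
n = log₂(1.944) = 0.9590 half-value layers.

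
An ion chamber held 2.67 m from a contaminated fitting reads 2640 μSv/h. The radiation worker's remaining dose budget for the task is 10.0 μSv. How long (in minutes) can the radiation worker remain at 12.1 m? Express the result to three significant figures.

4.67 min

Since intensity falls as 1/r², rate at 12.1 m:
2640 × (2.67/12.1)² = 2640 × 0.04869 = 128.5 μSv/h.
Stay time = 10.0 μSv ÷ 128.5 μSv/h = 0.07782 h = 4.669 min.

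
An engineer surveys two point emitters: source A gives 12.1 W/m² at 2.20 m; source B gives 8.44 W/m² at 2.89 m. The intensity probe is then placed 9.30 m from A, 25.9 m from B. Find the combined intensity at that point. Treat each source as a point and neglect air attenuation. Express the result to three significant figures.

0.782 W/m²

By superposition, sum each source's inverse-square contribution:
A: 12.1 × (2.20/9.30)² = 0.6771 W/m²
B: 8.44 × (2.89/25.9)² = 0.1051 W/m²
Total = 0.6771 + 0.1051 = 0.7822 W/m².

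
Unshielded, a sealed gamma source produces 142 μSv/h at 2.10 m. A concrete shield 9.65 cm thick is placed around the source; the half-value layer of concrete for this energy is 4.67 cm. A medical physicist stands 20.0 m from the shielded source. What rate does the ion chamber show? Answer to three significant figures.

Distance alone: (2.10/20.0)² = 0.01103, so 142 × 0.01103 = 1.566 μSv/h.
Shield: 9.65/4.67 = 2.066 half-value layers → attenuation 2^(−2.066) = 0.2388.
Combined: 1.566 × 0.2388 = 0.3740 μSv/h.

0.374 μSv/h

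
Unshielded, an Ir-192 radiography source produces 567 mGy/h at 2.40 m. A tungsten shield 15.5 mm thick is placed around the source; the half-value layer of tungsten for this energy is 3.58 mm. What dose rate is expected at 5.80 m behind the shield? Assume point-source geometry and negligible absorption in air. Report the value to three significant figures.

Distance alone: 567 × (2.40/5.80)² = 567 × 0.1712 = 97.07 mGy/h.
Shield: 15.5/3.58 = 4.330 half-value layers → attenuation 2^(−4.330) = 0.04972.
Combined: 97.07 × 0.04972 = 4.826 mGy/h.

4.83 mGy/h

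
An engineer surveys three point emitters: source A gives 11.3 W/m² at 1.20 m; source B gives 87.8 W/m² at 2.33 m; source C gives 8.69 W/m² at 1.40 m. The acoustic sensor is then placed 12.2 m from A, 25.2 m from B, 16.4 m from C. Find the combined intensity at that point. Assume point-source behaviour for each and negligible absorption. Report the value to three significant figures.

0.923 W/m²

By superposition, sum each source's inverse-square contribution:
A: 11.3 × (1.20/12.2)² = 0.1093 W/m²
B: 87.8 × (2.33/25.2)² = 0.7506 W/m²
C: 8.69 × (1.40/16.4)² = 0.06333 W/m²
Total = 0.1093 + 0.7506 + 0.06333 = 0.9232 W/m².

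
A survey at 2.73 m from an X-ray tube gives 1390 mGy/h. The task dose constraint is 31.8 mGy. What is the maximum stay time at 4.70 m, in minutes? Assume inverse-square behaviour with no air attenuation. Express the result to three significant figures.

Since intensity falls as 1/r², rate at 4.70 m:
(2.73/4.70)² = 0.3374, so 1390 × 0.3374 = 469.0 mGy/h.
Stay time = 31.8 mGy ÷ 469.0 mGy/h = 0.06780 h = 4.068 min.

4.07 min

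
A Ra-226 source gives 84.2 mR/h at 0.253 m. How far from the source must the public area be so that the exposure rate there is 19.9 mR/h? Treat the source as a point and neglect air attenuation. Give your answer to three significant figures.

By the inverse-square law, d₂ = d₁·√(I₁/I₂).
I₁/I₂ = 84.2/19.9 = 4.231, so d₂ = 0.253 × √4.231 = 0.5204 m.

0.520 m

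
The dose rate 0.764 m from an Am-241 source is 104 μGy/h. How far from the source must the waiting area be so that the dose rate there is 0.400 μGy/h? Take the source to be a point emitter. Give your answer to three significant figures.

12.3 m

Intensity scales as (d₁/d₂)², so d₂ = d₁·√(I₁/I₂).
I₁/I₂ = 104/0.400 = 260.0, so d₂ = 0.764 × √260.0 = 12.32 m.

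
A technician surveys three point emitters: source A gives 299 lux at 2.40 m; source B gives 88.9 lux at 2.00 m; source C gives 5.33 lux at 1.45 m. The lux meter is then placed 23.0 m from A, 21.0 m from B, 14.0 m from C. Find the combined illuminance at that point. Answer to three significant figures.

By superposition, sum each source's inverse-square contribution:
A: 299 × (2.40/23.0)² = 3.256 lux
B: 88.9 × (2.00/21.0)² = 0.8063 lux
C: 5.33 × (1.45/14.0)² = 0.05718 lux
Total = 3.256 + 0.8063 + 0.05718 = 4.119 lux.

4.12 lux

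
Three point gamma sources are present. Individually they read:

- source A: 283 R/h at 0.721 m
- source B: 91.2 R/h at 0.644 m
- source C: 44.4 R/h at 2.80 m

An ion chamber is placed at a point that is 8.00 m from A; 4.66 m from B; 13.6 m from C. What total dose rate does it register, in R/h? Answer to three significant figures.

5.92 R/h

Each source contributes Iᵢ·(dᵢ/rᵢ)²; contributions add.
A: 283 × (0.721/8.00)² = 2.299 R/h
B: 91.2 × (0.644/4.66)² = 1.742 R/h
C: 44.4 × (2.80/13.6)² = 1.882 R/h
Total = 2.299 + 1.742 + 1.882 = 5.923 R/h.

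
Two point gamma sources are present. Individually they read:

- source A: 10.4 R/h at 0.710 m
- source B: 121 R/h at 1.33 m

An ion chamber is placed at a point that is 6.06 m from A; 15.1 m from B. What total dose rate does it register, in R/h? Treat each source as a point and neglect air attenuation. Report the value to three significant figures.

By superposition, sum each source's inverse-square contribution:
A: 10.4 × (0.710/6.06)² = 0.1428 R/h
B: 121 × (1.33/15.1)² = 0.9387 R/h
Total = 0.1428 + 0.9387 = 1.081 R/h.

1.08 R/h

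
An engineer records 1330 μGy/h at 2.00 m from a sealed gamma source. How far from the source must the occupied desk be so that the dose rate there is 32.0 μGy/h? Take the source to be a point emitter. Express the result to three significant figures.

12.9 m

Using I₁d₁² = I₂d₂², d₂ = d₁·√(I₁/I₂).
I₁/I₂ = 1330/32.0 = 41.56, so d₂ = 2.00 × √41.56 = 12.89 m.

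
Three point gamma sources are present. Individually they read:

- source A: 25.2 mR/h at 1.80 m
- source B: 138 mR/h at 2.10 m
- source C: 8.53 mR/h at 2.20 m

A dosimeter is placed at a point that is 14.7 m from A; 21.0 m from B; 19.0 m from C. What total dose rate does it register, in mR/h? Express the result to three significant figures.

Each source contributes Iᵢ·(dᵢ/rᵢ)²; contributions add.
A: 25.2 × (1.80/14.7)² = 0.3778 mR/h
B: 138 × (2.10/21.0)² = 1.380 mR/h
C: 8.53 × (2.20/19.0)² = 0.1144 mR/h
Total = 0.3778 + 1.380 + 0.1144 = 1.872 mR/h.

1.87 mR/h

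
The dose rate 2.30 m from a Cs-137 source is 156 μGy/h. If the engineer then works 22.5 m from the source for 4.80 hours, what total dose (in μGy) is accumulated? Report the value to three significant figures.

Intensity scales as (d₁/d₂)², so rate at 22.5 m:
(2.30/22.5)² = 0.01045, so 156 × 0.01045 = 1.630 μGy/h.
Dose = rate × time = 1.630 μGy/h × 4.800 h = 7.824 μGy.

7.82 μGy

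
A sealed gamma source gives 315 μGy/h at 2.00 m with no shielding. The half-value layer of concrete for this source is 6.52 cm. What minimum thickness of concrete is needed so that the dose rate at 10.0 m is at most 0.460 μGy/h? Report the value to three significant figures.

At 10.0 m, distance alone gives (2.00/10.0)² = 0.04000, so 315 × 0.04000 = 12.60 μGy/h.
Further attenuation needed: 12.60/0.460 = 27.39.
n = log₂(27.39) = 4.776 half-value layers.
Thickness = 4.776 × 6.52 cm = 31.14 cm.

31.1 cm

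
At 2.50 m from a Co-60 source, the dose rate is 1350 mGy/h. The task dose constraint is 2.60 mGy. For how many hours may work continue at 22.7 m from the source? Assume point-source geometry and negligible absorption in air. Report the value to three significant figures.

0.159 h

Applying the 1/r² law, rate at 22.7 m:
(2.50/22.7)² = 0.01213, so 1350 × 0.01213 = 16.38 mGy/h.
Stay time = 2.60 mGy ÷ 16.38 mGy/h = 0.1587 h.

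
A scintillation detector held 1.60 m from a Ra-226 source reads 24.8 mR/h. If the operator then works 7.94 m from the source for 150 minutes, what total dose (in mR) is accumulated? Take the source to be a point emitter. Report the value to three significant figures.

2.52 mR

Using I₁d₁² = I₂d₂², rate at 7.94 m:
(1.60/7.94)² = 0.04061, so 24.8 × 0.04061 = 1.007 mR/h.
Dose = rate × time = 1.007 mR/h × 2.500 h = 2.517 mR.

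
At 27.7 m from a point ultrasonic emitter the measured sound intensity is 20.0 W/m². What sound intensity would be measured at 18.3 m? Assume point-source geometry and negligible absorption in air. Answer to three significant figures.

45.8 W/m²

Since intensity falls as 1/r², scaling from 27.7 m to 18.3 m:
(27.7/18.3)² = 2.291, so 20.0 × 2.291 = 45.82 W/m².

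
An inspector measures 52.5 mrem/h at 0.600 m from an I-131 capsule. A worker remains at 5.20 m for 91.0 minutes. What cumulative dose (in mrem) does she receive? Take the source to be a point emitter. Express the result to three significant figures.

1.06 mrem

By the inverse-square law, rate at 5.20 m:
52.5 × (0.600/5.20)² = 52.5 × 0.01331 = 0.6988 mrem/h.
Dose = rate × time = 0.6988 mrem/h × 1.517 h = 1.060 mrem.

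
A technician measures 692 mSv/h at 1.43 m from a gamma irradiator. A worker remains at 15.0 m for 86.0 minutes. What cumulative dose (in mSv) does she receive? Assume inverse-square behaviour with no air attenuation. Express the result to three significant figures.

By the inverse-square law, rate at 15.0 m:
692 × (1.43/15.0)² = 692 × 0.009088 = 6.289 mSv/h.
Dose = rate × time = 6.289 mSv/h × 1.433 h = 9.012 mSv.

9.01 mSv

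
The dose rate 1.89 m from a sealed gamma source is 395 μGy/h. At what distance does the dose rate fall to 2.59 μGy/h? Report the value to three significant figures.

23.3 m

Since intensity falls as 1/r², d₂ = d₁·√(I₁/I₂).
I₁/I₂ = 395/2.59 = 152.5, so d₂ = 1.89 × √152.5 = 23.34 m.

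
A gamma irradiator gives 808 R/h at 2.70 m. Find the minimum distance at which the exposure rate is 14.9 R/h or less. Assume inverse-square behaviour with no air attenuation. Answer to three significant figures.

19.9 m

Since intensity falls as 1/r², d₂ = d₁·√(I₁/I₂).
I₁/I₂ = 808/14.9 = 54.23, so d₂ = 2.70 × √54.23 = 19.88 m.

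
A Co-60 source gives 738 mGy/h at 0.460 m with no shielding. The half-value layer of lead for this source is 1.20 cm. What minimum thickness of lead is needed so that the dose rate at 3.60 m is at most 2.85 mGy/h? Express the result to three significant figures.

At 3.60 m, distance alone gives (0.460/3.60)² = 0.01633, so 738 × 0.01633 = 12.05 mGy/h.
Further attenuation needed: 12.05/2.85 = 4.228.
n = log₂(4.228) = 2.080 half-value layers.
Thickness = 2.080 × 1.20 cm = 2.496 cm.

2.50 cm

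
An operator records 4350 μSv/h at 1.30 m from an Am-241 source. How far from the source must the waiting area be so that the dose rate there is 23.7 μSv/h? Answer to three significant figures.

Since intensity falls as 1/r², d₂ = d₁·√(I₁/I₂).
I₁/I₂ = 4350/23.7 = 183.5, so d₂ = 1.30 × √183.5 = 17.61 m.

17.6 m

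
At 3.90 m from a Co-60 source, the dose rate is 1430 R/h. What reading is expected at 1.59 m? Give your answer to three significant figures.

Since intensity falls as 1/r², the rate at 1.59 m is
1430 × (3.90/1.59)² = 1430 × 6.016 = 8603 R/h.

8600 R/h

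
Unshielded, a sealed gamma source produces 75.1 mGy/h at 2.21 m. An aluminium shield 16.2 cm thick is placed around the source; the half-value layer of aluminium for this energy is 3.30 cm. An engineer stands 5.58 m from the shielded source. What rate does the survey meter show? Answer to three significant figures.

0.392 mGy/h

Distance alone: 75.1 × (2.21/5.58)² = 75.1 × 0.1569 = 11.78 mGy/h.
Shield: 16.2/3.30 = 4.909 half-value layers → attenuation 2^(−4.909) = 0.03328.
Combined: 11.78 × 0.03328 = 0.3920 mGy/h.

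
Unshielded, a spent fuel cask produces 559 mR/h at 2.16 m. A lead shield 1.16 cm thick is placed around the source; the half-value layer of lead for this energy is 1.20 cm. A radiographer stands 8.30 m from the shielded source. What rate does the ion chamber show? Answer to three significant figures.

Distance alone: 559 × (2.16/8.30)² = 559 × 0.06773 = 37.86 mR/h.
Shield: 1.16/1.20 = 0.9667 half-value layers → attenuation 2^(−0.9667) = 0.5117.
Combined: 37.86 × 0.5117 = 19.37 mR/h.

19.4 mR/h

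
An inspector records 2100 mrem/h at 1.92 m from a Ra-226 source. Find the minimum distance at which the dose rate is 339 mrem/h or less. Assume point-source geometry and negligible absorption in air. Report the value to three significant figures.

By the inverse-square law, d₂ = d₁·√(I₁/I₂).
I₁/I₂ = 2100/339 = 6.195, so d₂ = 1.92 × √6.195 = 4.779 m.

4.78 m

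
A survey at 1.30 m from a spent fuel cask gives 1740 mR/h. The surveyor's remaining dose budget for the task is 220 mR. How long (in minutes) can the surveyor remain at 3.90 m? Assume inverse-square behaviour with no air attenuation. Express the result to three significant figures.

Applying the 1/r² law, rate at 3.90 m:
1740 × (1.30/3.90)² = 1740 × 0.1111 = 193.3 mR/h.
Stay time = 220 mR ÷ 193.3 mR/h = 1.138 h = 68.28 min.

68.3 min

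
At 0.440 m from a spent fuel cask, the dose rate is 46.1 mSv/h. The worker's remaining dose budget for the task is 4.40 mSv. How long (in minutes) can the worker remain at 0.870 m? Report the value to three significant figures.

Since intensity falls as 1/r², rate at 0.870 m:
46.1 × (0.440/0.870)² = 46.1 × 0.2558 = 11.79 mSv/h.
Stay time = 4.40 mSv ÷ 11.79 mSv/h = 0.3732 h = 22.39 min.

22.4 min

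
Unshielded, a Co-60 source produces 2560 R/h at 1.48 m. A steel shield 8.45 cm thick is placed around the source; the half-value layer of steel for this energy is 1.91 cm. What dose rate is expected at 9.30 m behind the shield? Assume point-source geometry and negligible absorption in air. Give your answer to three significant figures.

Distance alone: 2560 × (1.48/9.30)² = 2560 × 0.02533 = 64.84 R/h.
Shield: 8.45/1.91 = 4.424 half-value layers → attenuation 2^(−4.424) = 0.04658.
Combined: 64.84 × 0.04658 = 3.020 R/h.

3.02 R/h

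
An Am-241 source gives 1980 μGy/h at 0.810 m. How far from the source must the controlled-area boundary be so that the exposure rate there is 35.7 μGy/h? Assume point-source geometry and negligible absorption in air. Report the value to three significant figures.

Applying the 1/r² law, d₂ = d₁·√(I₁/I₂).
I₁/I₂ = 1980/35.7 = 55.46, so d₂ = 0.810 × √55.46 = 6.032 m.

6.03 m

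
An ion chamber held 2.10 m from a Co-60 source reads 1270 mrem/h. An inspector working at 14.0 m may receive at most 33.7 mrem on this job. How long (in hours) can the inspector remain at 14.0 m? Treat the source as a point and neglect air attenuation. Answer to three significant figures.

Applying the 1/r² law, rate at 14.0 m:
(2.10/14.0)² = 0.02250, so 1270 × 0.02250 = 28.57 mrem/h.
Stay time = 33.7 mrem ÷ 28.57 mrem/h = 1.180 h.

1.18 h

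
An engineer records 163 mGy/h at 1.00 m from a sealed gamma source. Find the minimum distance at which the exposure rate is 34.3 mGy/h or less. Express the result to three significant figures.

Intensity scales as (d₁/d₂)², so d₂ = d₁·√(I₁/I₂).
I₁/I₂ = 163/34.3 = 4.752, so d₂ = 1.00 × √4.752 = 2.180 m.

2.18 m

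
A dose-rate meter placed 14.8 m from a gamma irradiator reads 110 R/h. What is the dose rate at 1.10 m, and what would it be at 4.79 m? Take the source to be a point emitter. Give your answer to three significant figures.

Using I₁d₁² = I₂d₂²,
At 1.10 m: 110 × (14.8/1.10)² = 110 × 181.0 = 19910 R/h
At 4.79 m: 19910 × (1.10/4.79)² = 19910 × 0.05274 = 1050 R/h.

19900 R/h; 1050 R/h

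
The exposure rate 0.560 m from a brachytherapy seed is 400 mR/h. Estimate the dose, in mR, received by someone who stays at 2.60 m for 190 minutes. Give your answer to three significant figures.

58.8 mR

By the inverse-square law, rate at 2.60 m:
400 × (0.560/2.60)² = 400 × 0.04639 = 18.56 mR/h.
Dose = rate × time = 18.56 mR/h × 3.167 h = 58.78 mR.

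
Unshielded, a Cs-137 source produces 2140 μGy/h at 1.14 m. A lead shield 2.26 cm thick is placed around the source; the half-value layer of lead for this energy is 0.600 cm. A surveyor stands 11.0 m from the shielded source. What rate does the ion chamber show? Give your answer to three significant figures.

Distance alone: (1.14/11.0)² = 0.01074, so 2140 × 0.01074 = 22.98 μGy/h.
Shield: 2.26/0.600 = 3.767 half-value layers → attenuation 2^(−3.767) = 0.07345.
Combined: 22.98 × 0.07345 = 1.688 μGy/h.

1.69 μGy/h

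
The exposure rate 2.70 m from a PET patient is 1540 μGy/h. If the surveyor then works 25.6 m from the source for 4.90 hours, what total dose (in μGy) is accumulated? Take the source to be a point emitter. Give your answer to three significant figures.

83.9 μGy

Intensity scales as (d₁/d₂)², so rate at 25.6 m:
(2.70/25.6)² = 0.01112, so 1540 × 0.01112 = 17.12 μGy/h.
Dose = rate × time = 17.12 μGy/h × 4.900 h = 83.89 μGy.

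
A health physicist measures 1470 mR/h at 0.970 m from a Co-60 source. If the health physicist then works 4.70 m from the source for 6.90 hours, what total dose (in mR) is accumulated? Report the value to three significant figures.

By the inverse-square law, rate at 4.70 m:
(0.970/4.70)² = 0.04259, so 1470 × 0.04259 = 62.61 mR/h.
Dose = rate × time = 62.61 mR/h × 6.900 h = 432.0 mR.

432 mR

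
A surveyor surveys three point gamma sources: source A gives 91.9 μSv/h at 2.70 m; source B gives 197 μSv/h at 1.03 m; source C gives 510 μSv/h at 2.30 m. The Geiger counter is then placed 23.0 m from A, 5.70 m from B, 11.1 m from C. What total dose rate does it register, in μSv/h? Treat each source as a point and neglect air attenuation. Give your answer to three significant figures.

By superposition, sum each source's inverse-square contribution:
A: 91.9 × (2.70/23.0)² = 1.266 μSv/h
B: 197 × (1.03/5.70)² = 6.433 μSv/h
C: 510 × (2.30/11.1)² = 21.90 μSv/h
Total = 1.266 + 6.433 + 21.90 = 29.60 μSv/h.

29.6 μSv/h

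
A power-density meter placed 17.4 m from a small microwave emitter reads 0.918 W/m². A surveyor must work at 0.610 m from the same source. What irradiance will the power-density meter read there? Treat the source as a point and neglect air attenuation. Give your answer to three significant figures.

Since intensity falls as 1/r², scaling from 17.4 m to 0.610 m:
0.918 × (17.4/0.610)² = 0.918 × 813.7 = 747.0 W/m².

747 W/m²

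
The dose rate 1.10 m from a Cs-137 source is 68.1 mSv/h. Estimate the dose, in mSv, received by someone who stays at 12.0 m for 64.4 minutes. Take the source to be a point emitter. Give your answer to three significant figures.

Applying the 1/r² law, rate at 12.0 m:
(1.10/12.0)² = 0.008403, so 68.1 × 0.008403 = 0.5722 mSv/h.
Dose = rate × time = 0.5722 mSv/h × 1.073 h = 0.6140 mSv.

0.614 mSv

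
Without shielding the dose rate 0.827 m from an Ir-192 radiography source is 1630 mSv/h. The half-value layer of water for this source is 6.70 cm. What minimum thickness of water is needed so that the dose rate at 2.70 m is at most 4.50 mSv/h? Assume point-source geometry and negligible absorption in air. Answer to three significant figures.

34.1 cm

At 2.70 m, distance alone gives (0.827/2.70)² = 0.09382, so 1630 × 0.09382 = 152.9 mSv/h.
Further attenuation needed: 152.9/4.50 = 33.98.
n = log₂(33.98) = 5.087 half-value layers.
Thickness = 5.087 × 6.70 cm = 34.08 cm.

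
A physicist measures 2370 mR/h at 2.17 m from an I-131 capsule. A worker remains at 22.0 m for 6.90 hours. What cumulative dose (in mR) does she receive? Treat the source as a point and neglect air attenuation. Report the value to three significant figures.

By the inverse-square law, rate at 22.0 m:
(2.17/22.0)² = 0.009729, so 2370 × 0.009729 = 23.06 mR/h.
Dose = rate × time = 23.06 mR/h × 6.900 h = 159.1 mR.

159 mR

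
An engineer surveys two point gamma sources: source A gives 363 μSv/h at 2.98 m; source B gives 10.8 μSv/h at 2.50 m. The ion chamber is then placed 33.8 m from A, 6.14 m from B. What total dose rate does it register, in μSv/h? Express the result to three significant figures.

By superposition, sum each source's inverse-square contribution:
A: 363 × (2.98/33.8)² = 2.822 μSv/h
B: 10.8 × (2.50/6.14)² = 1.790 μSv/h
Total = 2.822 + 1.790 = 4.612 μSv/h.

4.61 μSv/h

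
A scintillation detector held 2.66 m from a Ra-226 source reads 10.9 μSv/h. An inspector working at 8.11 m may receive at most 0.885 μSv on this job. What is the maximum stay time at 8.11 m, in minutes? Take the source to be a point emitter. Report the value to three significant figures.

Intensity scales as (d₁/d₂)², so rate at 8.11 m:
(2.66/8.11)² = 0.1076, so 10.9 × 0.1076 = 1.173 μSv/h.
Stay time = 0.885 μSv ÷ 1.173 μSv/h = 0.7545 h = 45.27 min.

45.3 min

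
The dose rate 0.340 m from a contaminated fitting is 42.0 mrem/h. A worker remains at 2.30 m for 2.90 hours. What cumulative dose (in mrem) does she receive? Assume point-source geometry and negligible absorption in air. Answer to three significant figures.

Since intensity falls as 1/r², rate at 2.30 m:
42.0 × (0.340/2.30)² = 42.0 × 0.02185 = 0.9177 mrem/h.
Dose = rate × time = 0.9177 mrem/h × 2.900 h = 2.661 mrem.

2.66 mrem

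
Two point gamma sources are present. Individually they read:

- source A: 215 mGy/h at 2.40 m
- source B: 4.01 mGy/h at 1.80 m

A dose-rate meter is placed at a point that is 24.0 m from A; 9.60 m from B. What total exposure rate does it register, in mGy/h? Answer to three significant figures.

By superposition, sum each source's inverse-square contribution:
A: 215 × (2.40/24.0)² = 2.150 mGy/h
B: 4.01 × (1.80/9.60)² = 0.1410 mGy/h
Total = 2.150 + 0.1410 = 2.291 mGy/h.

2.29 mGy/h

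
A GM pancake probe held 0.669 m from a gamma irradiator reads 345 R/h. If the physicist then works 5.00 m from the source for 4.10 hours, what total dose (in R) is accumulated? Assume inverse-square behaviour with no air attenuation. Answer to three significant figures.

25.3 R

Intensity scales as (d₁/d₂)², so rate at 5.00 m:
(0.669/5.00)² = 0.01790, so 345 × 0.01790 = 6.175 R/h.
Dose = rate × time = 6.175 R/h × 4.100 h = 25.32 R.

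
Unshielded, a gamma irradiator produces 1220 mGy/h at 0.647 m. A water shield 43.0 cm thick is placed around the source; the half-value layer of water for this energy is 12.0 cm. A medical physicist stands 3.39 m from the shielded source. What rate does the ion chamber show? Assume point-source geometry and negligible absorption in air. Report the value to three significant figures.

Distance alone: (0.647/3.39)² = 0.03643, so 1220 × 0.03643 = 44.44 mGy/h.
Shield: 43.0/12.0 = 3.583 half-value layers → attenuation 2^(−3.583) = 0.08345.
Combined: 44.44 × 0.08345 = 3.709 mGy/h.

3.71 mGy/h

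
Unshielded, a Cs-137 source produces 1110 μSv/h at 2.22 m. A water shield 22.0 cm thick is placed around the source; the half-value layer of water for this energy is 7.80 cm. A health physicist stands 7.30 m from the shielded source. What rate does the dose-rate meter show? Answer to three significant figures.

Distance alone: 1110 × (2.22/7.30)² = 1110 × 0.09248 = 102.7 μSv/h.
Shield: 22.0/7.80 = 2.821 half-value layers → attenuation 2^(−2.821) = 0.1415.
Combined: 102.7 × 0.1415 = 14.53 μSv/h.

14.5 μSv/h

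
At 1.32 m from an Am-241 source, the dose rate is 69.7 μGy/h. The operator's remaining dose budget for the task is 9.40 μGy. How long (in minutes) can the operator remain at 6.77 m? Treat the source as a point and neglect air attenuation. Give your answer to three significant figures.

213 min

Since intensity falls as 1/r², rate at 6.77 m:
(1.32/6.77)² = 0.03802, so 69.7 × 0.03802 = 2.650 μGy/h.
Stay time = 9.40 μGy ÷ 2.650 μGy/h = 3.547 h = 212.8 min.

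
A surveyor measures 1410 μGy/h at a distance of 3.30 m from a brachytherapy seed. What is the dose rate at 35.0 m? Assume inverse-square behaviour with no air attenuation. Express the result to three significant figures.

By the inverse-square law, the rate at 35.0 m is
(3.30/35.0)² = 0.008890, so 1410 × 0.008890 = 12.53 μGy/h.

12.5 μGy/h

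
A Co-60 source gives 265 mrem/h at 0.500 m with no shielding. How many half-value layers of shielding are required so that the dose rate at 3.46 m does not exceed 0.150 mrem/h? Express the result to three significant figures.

At 3.46 m, distance alone gives 265 × (0.500/3.46)² = 265 × 0.02088 = 5.533 mrem/h.
Further attenuation needed: 5.533/0.150 = 36.89.
n = log₂(36.89) = 5.205 half-value layers.

5.21 half-value layers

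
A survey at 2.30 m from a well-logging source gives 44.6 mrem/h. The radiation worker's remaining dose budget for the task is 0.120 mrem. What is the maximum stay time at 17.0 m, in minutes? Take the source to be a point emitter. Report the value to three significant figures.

Using I₁d₁² = I₂d₂², rate at 17.0 m:
44.6 × (2.30/17.0)² = 44.6 × 0.01830 = 0.8162 mrem/h.
Stay time = 0.120 mrem ÷ 0.8162 mrem/h = 0.1470 h = 8.820 min.

8.82 min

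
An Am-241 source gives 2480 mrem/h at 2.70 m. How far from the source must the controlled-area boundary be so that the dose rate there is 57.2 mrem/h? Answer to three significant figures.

Intensity scales as (d₁/d₂)², so d₂ = d₁·√(I₁/I₂).
I₁/I₂ = 2480/57.2 = 43.36, so d₂ = 2.70 × √43.36 = 17.78 m.

17.8 m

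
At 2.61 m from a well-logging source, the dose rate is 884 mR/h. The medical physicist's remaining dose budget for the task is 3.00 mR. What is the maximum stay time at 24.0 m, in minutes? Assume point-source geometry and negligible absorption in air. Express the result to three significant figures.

17.2 min

Applying the 1/r² law, rate at 24.0 m:
(2.61/24.0)² = 0.01183, so 884 × 0.01183 = 10.46 mR/h.
Stay time = 3.00 mR ÷ 10.46 mR/h = 0.2868 h = 17.21 min.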